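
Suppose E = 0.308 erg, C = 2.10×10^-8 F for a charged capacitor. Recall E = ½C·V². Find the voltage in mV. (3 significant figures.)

Solving E = ½C·V² for V: V = √(2E/C).
E = 0.308 erg = 3.080×10^-8 J; C = 2.10×10^-8 F.
V = 1.713 V
1.713 V × (1 mV / 0.001000 V) = 1713 mV

1710 mV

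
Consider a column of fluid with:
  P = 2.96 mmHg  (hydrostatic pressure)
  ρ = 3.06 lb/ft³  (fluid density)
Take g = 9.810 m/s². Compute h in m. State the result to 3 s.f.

0.821 m

Rearranging: h = P/(ρ·g).
P = 2.96 mmHg = 394.6 Pa; ρ = 3.06 lb/ft³ = 49.02 kg/m³; g = 9.810 m/s².
h = 0.8207 m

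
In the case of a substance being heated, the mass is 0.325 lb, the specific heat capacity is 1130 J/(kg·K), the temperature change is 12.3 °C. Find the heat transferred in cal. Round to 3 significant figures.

Q is given directly by: Q = mcΔT.
m = 0.325 lb = 0.1474 kg; c = 1130 J/(kg·K); ΔT = 12.3 °C = 12.30 K.
Q = 2049 J  (the unit combination reduces to kg·m²/s² = J)
2049 J × (1 cal / 4.184 J) = 489.7 cal

490 cal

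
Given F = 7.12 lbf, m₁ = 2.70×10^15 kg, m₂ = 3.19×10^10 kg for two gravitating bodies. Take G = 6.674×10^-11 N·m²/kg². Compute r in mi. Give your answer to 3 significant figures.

From Newton's law of gravitation: r = √(G·m₁m₂/F).
F = 7.12 lbf = 31.67 N; m₁ = 2.70×10^15 kg; m₂ = 3.19×10^10 kg; G = 6.674×10^-11 N·m²/kg².
r = 1.347×10^7 m
1.347×10^7 m × (1 mi / 1609 m) = 8371 mi

8370 mi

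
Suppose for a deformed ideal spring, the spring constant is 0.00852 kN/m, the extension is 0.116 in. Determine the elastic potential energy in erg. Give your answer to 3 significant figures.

370 erg

Directly: U = ½kx².
k = 0.00852 kN/m = 8.520 N/m; x = 0.116 in = 0.002946 m.
U = 3.698×10^-5 J
3.698×10^-5 J × (1 erg / 1.000×10^-7 J) = 369.8 erg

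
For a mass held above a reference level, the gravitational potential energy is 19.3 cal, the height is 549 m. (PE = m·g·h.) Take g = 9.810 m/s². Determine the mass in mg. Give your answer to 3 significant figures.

15000 mg

Rearranging PE = m·g·h for m: m = PE/(g·h).
PE = 19.3 cal = 80.75 J; h = 549 m; g = 9.810 m/s².
m = 0.01499 kg
0.01499 kg × (1 mg / 1.000×10^-6 kg) = 14994 mg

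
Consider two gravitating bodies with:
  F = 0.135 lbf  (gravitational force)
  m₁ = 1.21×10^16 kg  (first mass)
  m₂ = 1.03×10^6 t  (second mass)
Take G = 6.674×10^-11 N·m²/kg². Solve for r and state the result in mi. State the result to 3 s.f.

Rearranging: r = √(G·m₁m₂/F).
F = 0.135 lbf = 0.6005 N; m₁ = 1.21×10^16 kg; m₂ = 1.03×10^6 t = 1.030×10^9 kg; G = 6.674×10^-11 N·m²/kg².
r = 3.722×10^7 m
3.722×10^7 m × (1 mi / 1609 m) = 23126 mi

23100 mi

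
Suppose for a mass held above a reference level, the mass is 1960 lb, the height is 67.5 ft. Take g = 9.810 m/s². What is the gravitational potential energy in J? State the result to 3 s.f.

Directly: PE = mgh.
m = 1960 lb = 889.0 kg; h = 67.5 ft = 20.57 m; g = 9.810 m/s².
PE = 1.794×10^5 J  (the unit combination reduces to kg·m²/s² = J)

1.79×10^5 J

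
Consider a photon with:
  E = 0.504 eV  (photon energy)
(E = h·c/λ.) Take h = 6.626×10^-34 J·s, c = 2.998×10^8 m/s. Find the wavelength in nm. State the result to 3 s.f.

Rearranging: λ = hc/E.
E = 0.504 eV = 8.075×10^-20 J; h = 6.626×10^-34 J·s; c = 2.998×10^8 m/s.
λ = 2.460×10^-6 m
2.460×10^-6 m × (1 nm / 1.000×10^-9 m) = 2460 nm

2460 nm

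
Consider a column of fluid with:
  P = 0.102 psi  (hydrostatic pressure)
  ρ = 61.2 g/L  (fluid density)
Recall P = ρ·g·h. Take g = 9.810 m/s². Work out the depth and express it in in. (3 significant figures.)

Rearranging P = ρ·g·h for h: h = P/(ρ·g).
P = 0.102 psi = 703.3 Pa; ρ = 61.2 g/L = 61.20 kg/m³; g = 9.810 m/s².
h = 1.171 m
1.171 m × (1 in / 0.02540 m) = 46.12 in

46.1 in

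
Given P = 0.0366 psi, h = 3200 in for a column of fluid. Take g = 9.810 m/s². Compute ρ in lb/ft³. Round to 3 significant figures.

Rearranging P = ρ·g·h for ρ: ρ = P/(g·h).
P = 0.0366 psi = 252.3 Pa; h = 3200 in = 81.28 m; g = 9.810 m/s².
ρ = 0.3165 kg/m³
0.3165 kg/m³ × (1 lb/ft³ / 16.02 kg/m³) = 0.01976 lb/ft³

0.0198 lb/ft³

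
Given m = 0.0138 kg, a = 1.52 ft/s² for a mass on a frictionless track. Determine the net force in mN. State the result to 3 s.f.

6.39 mN

Directly: F = m·a.
m = 0.0138 kg; a = 1.52 ft/s² = 0.4633 m/s².
F = 0.006393 N
0.006393 N × (1 mN / 0.001000 N) = 6.393 mN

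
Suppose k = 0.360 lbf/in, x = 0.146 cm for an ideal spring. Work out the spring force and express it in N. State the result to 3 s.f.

0.0920 N

From Hooke's law: F = kx.
k = 0.360 lbf/in = 63.05 N/m; x = 0.146 cm = 0.001460 m.
F = 0.09205 N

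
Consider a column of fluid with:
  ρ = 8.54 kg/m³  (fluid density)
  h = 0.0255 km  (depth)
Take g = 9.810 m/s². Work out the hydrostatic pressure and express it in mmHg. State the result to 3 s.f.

Directly: P = ρgh.
ρ = 8.54 kg/m³; h = 0.0255 km = 25.50 m; g = 9.810 m/s².
P = 2136 Pa
2136 Pa × (1 mmHg / 133.3 Pa) = 16.02 mmHg

16.0 mmHg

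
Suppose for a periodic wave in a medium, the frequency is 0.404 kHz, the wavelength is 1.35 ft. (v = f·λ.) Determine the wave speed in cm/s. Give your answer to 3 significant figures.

16600 cm/s

v is given directly by: v = fλ.
f = 0.404 kHz = 404.0 Hz; λ = 1.35 ft = 0.4115 m.
v = 166.2 m/s
166.2 m/s × (1 cm/s / 0.01000 m/s) = 16624 cm/s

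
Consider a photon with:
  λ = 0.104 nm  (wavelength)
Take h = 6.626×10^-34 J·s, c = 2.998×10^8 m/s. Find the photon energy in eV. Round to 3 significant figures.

E is given directly by: E = hc/λ.
λ = 0.104 nm = 1.040×10^-10 m; h = 6.626×10^-34 J·s; c = 2.998×10^8 m/s.
E = 1.910×10^-15 J  (the unit combination reduces to kg·m²/s² = J)
1.910×10^-15 J × (1 eV / 1.602×10^-19 J) = 11922 eV

11900 eV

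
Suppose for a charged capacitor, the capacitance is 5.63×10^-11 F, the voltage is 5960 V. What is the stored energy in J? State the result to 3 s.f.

0.00100 J

E is given directly by: E = ½CV².
C = 5.63×10^-11 F; V = 5960 V.
E = 9.999×10^-4 J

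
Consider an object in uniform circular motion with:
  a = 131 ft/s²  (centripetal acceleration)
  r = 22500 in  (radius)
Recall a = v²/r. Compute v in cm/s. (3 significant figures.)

15100 cm/s

Rearranging a = v²/r for v: v = √(a·r).
a = 131 ft/s² = 39.93 m/s²; r = 22500 in = 571.5 m.
v = 151.1 m/s
151.1 m/s × (1 cm/s / 0.01000 m/s) = 15106 cm/s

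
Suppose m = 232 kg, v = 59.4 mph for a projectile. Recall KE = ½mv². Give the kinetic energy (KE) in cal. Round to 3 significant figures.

KE is given directly by: KE = ½mv².
m = 232 kg; v = 59.4 mph = 26.55 m/s.
KE = 81794 J  (the unit combination reduces to kg·m²/s² = J)
81794 J × (1 cal / 4.184 J) = 19549 cal

19500 cal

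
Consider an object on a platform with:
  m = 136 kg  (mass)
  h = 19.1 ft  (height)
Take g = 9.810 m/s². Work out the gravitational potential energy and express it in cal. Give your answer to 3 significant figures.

PE is given directly by: PE = mgh.
m = 136 kg; h = 19.1 ft = 5.822 m; g = 9.810 m/s².
PE = 7767 J
7767 J × (1 cal / 4.184 J) = 1856 cal

1860 cal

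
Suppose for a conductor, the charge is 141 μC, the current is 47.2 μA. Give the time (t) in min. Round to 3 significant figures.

Rearranging q = I·t for t: t = q/I.
q = 141 μC = 1.410×10^-4 C; I = 47.2 μA = 4.720×10^-5 A.
t = 2.987 s
2.987 s × (1 min / 60.00 s) = 0.04979 min

0.0498 min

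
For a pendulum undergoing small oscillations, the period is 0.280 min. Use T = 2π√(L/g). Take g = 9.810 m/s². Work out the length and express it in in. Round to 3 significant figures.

2760 in

Rearranging: L = g·(T/2π)².
T = 0.280 min = 16.80 s; g = 9.810 m/s².
L = 70.13 m
70.13 m × (1 in / 0.02540 m) = 2761 in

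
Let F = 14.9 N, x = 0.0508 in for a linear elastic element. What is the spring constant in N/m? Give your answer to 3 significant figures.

Solving F = k·x for k: k = F/x.
F = 14.9 N; x = 0.0508 in = 0.001290 m.
k = 11548 N/m

11500 N/m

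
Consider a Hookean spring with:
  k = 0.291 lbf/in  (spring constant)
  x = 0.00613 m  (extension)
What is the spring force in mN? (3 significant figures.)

From Hooke's law: F = kx.
k = 0.291 lbf/in = 50.96 N/m; x = 0.00613 m.
F = 0.3124 N  (the unit combination reduces to kg·m/s² = N)
0.3124 N × (1 mN / 0.001000 N) = 312.4 mN

312 mN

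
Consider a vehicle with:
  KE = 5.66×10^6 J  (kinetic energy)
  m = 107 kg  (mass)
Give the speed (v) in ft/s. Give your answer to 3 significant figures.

Solving KE = ½mv² for v: v = √(2·KE/m).
KE = 5.66×10^6 J; m = 107 kg.
v = 325.3 m/s
325.3 m/s × (1 ft/s / 0.3048 m/s) = 1067 ft/s

1070 ft/s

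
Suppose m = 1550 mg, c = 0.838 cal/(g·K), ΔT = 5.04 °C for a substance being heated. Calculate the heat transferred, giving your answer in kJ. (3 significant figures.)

Q is given directly by: Q = mcΔT.
m = 1550 mg = 0.001550 kg; c = 0.838 cal/(g·K) = 3506 J/(kg·K); ΔT = 5.04 °C = 5.040 K.
Q = 27.39 J
27.39 J × (1 kJ / 1000 J) = 0.02739 kJ

0.0274 kJ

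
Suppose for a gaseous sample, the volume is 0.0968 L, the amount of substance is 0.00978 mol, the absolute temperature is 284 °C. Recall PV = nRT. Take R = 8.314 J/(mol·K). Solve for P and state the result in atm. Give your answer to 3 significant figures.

From the ideal-gas law: P = nRT/V.
V = 0.0968 L = 9.680×10^-5 m³; n = 0.00978 mol; T = 284 °C = 557.1 K; R = 8.314 J/(mol·K).
P = 4.680×10^5 Pa  (the unit combination reduces to kg/(m·s²) = Pa)
4.680×10^5 Pa × (1 atm / 1.013×10^5 Pa) = 4.619 atm

4.62 atm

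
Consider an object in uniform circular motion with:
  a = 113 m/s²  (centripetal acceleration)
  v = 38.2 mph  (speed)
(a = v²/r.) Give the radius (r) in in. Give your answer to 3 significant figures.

102 in

Solving a = v²/r for r: r = v²/a.
a = 113 m/s²; v = 38.2 mph = 17.08 m/s.
r = 2.581 m
2.581 m × (1 in / 0.02540 m) = 101.6 in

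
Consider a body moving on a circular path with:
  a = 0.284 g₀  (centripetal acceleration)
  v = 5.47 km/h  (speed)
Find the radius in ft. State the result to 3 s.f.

Rearranging: r = v²/a.
a = 0.284 g₀ = 2.785 m/s²; v = 5.47 km/h = 1.519 m/s.
r = 0.8290 m
0.8290 m × (1 ft / 0.3048 m) = 2.720 ft

2.72 ft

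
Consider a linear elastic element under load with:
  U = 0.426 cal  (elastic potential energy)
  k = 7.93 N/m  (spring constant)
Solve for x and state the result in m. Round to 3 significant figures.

Rearranging: x = √(2U/k).
U = 0.426 cal = 1.782 J; k = 7.93 N/m.
x = 0.6705 m

0.670 m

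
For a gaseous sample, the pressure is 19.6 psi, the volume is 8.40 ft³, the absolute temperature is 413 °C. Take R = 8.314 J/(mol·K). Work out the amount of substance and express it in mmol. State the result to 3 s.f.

5630 mmol

Rearranging PV = nRT for n: n = PV/(RT).
P = 19.6 psi = 1.351×10^5 Pa; V = 8.40 ft³ = 0.2379 m³; T = 413 °C = 686.1 K; R = 8.314 J/(mol·K).
n = 5.635 mol
5.635 mol × (1 mmol / 0.001000 mol) = 5635 mmol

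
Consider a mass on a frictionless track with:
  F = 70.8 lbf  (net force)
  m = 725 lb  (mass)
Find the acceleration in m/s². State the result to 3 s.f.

0.958 m/s²

Rearranging: a = F/m.
F = 70.8 lbf = 314.9 N; m = 725 lb = 328.9 kg.
a = 0.9577 m/s²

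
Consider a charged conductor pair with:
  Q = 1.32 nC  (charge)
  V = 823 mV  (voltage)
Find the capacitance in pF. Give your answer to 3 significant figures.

Directly: C = Q/V.
Q = 1.32 nC = 1.320×10^-9 C; V = 823 mV = 0.8230 V.
C = 1.604×10^-9 F
1.604×10^-9 F × (1 pF / 1.000×10^-12 F) = 1604 pF

1600 pF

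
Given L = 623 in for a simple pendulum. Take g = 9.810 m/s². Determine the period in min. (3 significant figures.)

T is given directly by: T = 2π√(L/g).
L = 623 in = 15.82 m; g = 9.810 m/s².
T = 7.980 s
7.980 s × (1 min / 60.00 s) = 0.1330 min

0.133 min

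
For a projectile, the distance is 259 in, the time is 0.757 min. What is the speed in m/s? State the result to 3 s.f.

v is given directly by: v = d/t.
d = 259 in = 6.579 m; t = 0.757 min = 45.42 s.
v = 0.1448 m/s

0.145 m/s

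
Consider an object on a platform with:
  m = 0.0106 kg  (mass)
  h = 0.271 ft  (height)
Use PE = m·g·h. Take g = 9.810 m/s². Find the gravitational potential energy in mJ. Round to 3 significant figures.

8.59 mJ

Directly: PE = mgh.
m = 0.0106 kg; h = 0.271 ft = 0.08260 m; g = 9.810 m/s².
PE = 0.008589 J  (the unit combination reduces to kg·m²/s² = J)
0.008589 J × (1 mJ / 0.001000 J) = 8.589 mJ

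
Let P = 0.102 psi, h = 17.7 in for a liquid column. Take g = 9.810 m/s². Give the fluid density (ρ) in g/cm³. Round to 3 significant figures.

Rearranging P = ρ·g·h for ρ: ρ = P/(g·h).
P = 0.102 psi = 703.3 Pa; h = 17.7 in = 0.4496 m; g = 9.810 m/s².
ρ = 159.5 kg/m³
159.5 kg/m³ × (1 g/cm³ / 1000 kg/m³) = 0.1595 g/cm³

0.159 g/cm³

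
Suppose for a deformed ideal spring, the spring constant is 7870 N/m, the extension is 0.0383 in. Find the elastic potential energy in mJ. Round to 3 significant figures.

U is given directly by: U = ½kx².
k = 7870 N/m; x = 0.0383 in = 9.728×10^-4 m.
U = 0.003724 J
0.003724 J × (1 mJ / 0.001000 J) = 3.724 mJ

3.72 mJ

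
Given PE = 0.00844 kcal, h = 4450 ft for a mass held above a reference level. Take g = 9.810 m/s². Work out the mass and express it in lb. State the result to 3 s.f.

Solving PE = m·g·h for m: m = PE/(g·h).
PE = 0.00844 kcal = 35.31 J; h = 4450 ft = 1356 m; g = 9.810 m/s².
m = 0.002654 kg
0.002654 kg × (1 lb / 0.4536 kg) = 0.005851 lb

0.00585 lb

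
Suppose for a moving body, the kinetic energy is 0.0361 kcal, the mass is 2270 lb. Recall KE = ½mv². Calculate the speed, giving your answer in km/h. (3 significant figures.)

1.95 km/h

Rearranging KE = ½mv² for v: v = √(2·KE/m).
KE = 0.0361 kcal = 151.0 J; m = 2270 lb = 1030 kg.
v = 0.5416 m/s
0.5416 m/s × (1 km/h / 0.2778 m/s) = 1.950 km/h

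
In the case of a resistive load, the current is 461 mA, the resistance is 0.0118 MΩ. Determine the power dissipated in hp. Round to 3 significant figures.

Directly: P = I²R.
I = 461 mA = 0.4610 A; R = 0.0118 MΩ = 11800 Ω.
P = 2508 W
2508 W × (1 hp / 745.7 W) = 3.363 hp

3.36 hp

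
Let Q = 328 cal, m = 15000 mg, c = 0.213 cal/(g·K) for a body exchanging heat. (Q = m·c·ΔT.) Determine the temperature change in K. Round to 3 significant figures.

Rearranging: ΔT = Q/(m·c).
Q = 328 cal = 1372 J; m = 15000 mg = 0.01500 kg; c = 0.213 cal/(g·K) = 891.2 J/(kg·K).
ΔT = 102.7 K

103 K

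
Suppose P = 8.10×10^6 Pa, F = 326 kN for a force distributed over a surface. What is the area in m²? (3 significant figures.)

0.0402 m²

Rearranging: A = F/P.
P = 8.10×10^6 Pa; F = 326 kN = 3.260×10^5 N.
A = 0.04025 m²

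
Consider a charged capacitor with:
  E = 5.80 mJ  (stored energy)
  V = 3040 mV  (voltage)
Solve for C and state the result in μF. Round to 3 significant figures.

1260 μF

Rearranging E = ½C·V² for C: C = 2E/V².
E = 5.80 mJ = 0.005800 J; V = 3040 mV = 3.040 V.
C = 0.001255 F
0.001255 F × (1 μF / 1.000×10^-6 F) = 1255 μF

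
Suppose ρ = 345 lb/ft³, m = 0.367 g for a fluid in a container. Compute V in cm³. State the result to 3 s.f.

0.0664 cm³

Rearranging ρ = m/V for V: V = m/ρ.
ρ = 345 lb/ft³ = 5526 kg/m³; m = 0.367 g = 3.670×10^-4 kg.
V = 6.641×10^-8 m³
6.641×10^-8 m³ × (1 cm³ / 1.000×10^-6 m³) = 0.06641 cm³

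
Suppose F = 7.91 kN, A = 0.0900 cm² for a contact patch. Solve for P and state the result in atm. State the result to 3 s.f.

8670 atm

P is given directly by: P = F/A.
F = 7.91 kN = 7910 N; A = 0.0900 cm² = 9.000×10^-6 m².
P = 8.789×10^8 Pa  (the unit combination reduces to kg/(m·s²) = Pa)
8.789×10^8 Pa × (1 atm / 1.013×10^5 Pa) = 8674 atm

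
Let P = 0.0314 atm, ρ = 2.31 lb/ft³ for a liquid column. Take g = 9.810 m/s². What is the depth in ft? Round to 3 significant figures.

Rearranging P = ρ·g·h for h: h = P/(ρ·g).
P = 0.0314 atm = 3182 Pa; ρ = 2.31 lb/ft³ = 37.00 kg/m³; g = 9.810 m/s².
h = 8.765 m
8.765 m × (1 ft / 0.3048 m) = 28.76 ft

28.8 ft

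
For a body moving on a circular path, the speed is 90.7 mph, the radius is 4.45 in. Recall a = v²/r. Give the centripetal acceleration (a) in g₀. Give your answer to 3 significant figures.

a is given directly by: a = v²/r.
v = 90.7 mph = 40.55 m/s; r = 4.45 in = 0.1130 m.
a = 14545 m/s²
14545 m/s² × (1 g₀ / 9.807 m/s²) = 1483 g₀

1480 g₀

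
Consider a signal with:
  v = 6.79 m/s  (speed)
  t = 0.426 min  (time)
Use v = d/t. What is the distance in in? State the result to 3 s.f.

6830 in

Rearranging: d = v·t.
v = 6.79 m/s; t = 0.426 min = 25.56 s.
d = 173.6 m
173.6 m × (1 in / 0.02540 m) = 6833 in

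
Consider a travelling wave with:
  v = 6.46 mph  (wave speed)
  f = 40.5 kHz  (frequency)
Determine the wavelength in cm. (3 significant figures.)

0.00713 cm

Solving v = f·λ for λ: λ = v/f.
v = 6.46 mph = 2.888 m/s; f = 40.5 kHz = 40500 Hz.
λ = 7.131×10^-5 m
7.131×10^-5 m × (1 cm / 0.01000 m) = 0.007131 cm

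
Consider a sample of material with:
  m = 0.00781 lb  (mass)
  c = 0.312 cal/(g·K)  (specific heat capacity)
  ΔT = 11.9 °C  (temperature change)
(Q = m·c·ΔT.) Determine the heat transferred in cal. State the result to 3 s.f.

13.2 cal

Q is given directly by: Q = mcΔT.
m = 0.00781 lb = 0.003543 kg; c = 0.312 cal/(g·K) = 1305 J/(kg·K); ΔT = 11.9 °C = 11.90 K.
Q = 55.03 J
55.03 J × (1 cal / 4.184 J) = 13.15 cal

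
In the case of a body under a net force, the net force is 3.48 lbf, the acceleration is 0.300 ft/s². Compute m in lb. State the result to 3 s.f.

373 lb

Rearranging F = m·a for m: m = F/a.
F = 3.48 lbf = 15.48 N; a = 0.300 ft/s² = 0.09144 m/s².
m = 169.3 kg
169.3 kg × (1 lb / 0.4536 kg) = 373.2 lb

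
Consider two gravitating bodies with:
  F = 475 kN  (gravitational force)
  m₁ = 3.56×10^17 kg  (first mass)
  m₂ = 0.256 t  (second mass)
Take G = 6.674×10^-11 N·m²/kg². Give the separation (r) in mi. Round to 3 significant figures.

0.0703 mi

From Newton's law of gravitation: r = √(G·m₁m₂/F).
F = 475 kN = 4.750×10^5 N; m₁ = 3.56×10^17 kg; m₂ = 0.256 t = 256.0 kg; G = 6.674×10^-11 N·m²/kg².
r = 113.2 m
113.2 m × (1 mi / 1609 m) = 0.07031 mi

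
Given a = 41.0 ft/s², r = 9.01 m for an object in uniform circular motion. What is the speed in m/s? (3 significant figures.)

Rearranging: v = √(a·r).
a = 41.0 ft/s² = 12.50 m/s²; r = 9.01 m.
v = 10.61 m/s

10.6 m/s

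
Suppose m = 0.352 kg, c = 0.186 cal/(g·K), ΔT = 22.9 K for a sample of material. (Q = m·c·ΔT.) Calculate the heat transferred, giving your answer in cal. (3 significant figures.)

1500 cal

Directly: Q = mcΔT.
m = 0.352 kg; c = 0.186 cal/(g·K) = 778.2 J/(kg·K); ΔT = 22.9 K.
Q = 6273 J  (the unit combination reduces to kg·m²/s² = J)
6273 J × (1 cal / 4.184 J) = 1499 cal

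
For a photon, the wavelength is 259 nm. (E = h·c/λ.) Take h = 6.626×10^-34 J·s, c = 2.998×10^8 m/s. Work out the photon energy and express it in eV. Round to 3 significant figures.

4.79 eV

E is given directly by: E = hc/λ.
λ = 259 nm = 2.590×10^-7 m; h = 6.626×10^-34 J·s; c = 2.998×10^8 m/s.
E = 7.670×10^-19 J
7.670×10^-19 J × (1 eV / 1.602×10^-19 J) = 4.787 eV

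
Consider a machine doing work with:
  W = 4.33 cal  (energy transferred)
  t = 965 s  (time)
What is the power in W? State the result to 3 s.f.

0.0188 W

P is given directly by: P = W/t.
W = 4.33 cal = 18.12 J; t = 965 s.
P = 0.01877 W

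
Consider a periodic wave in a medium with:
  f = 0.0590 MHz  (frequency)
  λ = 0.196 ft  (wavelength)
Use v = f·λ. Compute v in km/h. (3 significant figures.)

12700 km/h

v is given directly by: v = fλ.
f = 0.0590 MHz = 59000 Hz; λ = 0.196 ft = 0.05974 m.
v = 3525 m/s
3525 m/s × (1 km/h / 0.2778 m/s) = 12689 km/h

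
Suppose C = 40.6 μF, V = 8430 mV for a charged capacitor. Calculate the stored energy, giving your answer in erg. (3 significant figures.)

14400 erg

Directly: E = ½CV².
C = 40.6 μF = 4.060×10^-5 F; V = 8430 mV = 8.430 V.
E = 0.001443 J
0.001443 J × (1 erg / 1.000×10^-7 J) = 14426 erg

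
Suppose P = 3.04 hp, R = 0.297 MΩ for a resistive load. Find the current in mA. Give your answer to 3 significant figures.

87.4 mA

Rearranging P = I²R for I: I = √(P/R).
P = 3.04 hp = 2267 W; R = 0.297 MΩ = 2.970×10^5 Ω.
I = 0.08737 A
0.08737 A × (1 mA / 0.001000 A) = 87.37 mA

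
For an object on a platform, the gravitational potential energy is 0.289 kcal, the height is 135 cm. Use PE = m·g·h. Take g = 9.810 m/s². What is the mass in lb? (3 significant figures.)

Rearranging: m = PE/(g·h).
PE = 0.289 kcal = 1209 J; h = 135 cm = 1.350 m; g = 9.810 m/s².
m = 91.30 kg
91.30 kg × (1 lb / 0.4536 kg) = 201.3 lb

201 lb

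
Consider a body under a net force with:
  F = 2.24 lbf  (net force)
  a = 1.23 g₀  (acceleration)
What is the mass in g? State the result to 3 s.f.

826 g

Rearranging: m = F/a.
F = 2.24 lbf = 9.964 N; a = 1.23 g₀ = 12.06 m/s².
m = 0.8261 kg
0.8261 kg × (1 g / 0.001000 kg) = 826.1 g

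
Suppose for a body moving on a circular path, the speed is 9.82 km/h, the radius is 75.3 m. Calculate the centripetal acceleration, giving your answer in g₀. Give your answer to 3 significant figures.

0.0101 g₀

Directly: a = v²/r.
v = 9.82 km/h = 2.728 m/s; r = 75.3 m.
a = 0.09882 m/s²
0.09882 m/s² × (1 g₀ / 9.807 m/s²) = 0.01008 g₀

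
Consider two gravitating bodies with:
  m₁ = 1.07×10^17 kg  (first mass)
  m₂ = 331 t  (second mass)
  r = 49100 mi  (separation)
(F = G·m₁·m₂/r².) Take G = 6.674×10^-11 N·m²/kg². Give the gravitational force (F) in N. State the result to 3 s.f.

F is given directly by: F = Gm₁m₂/r².
m₁ = 1.07×10^17 kg; m₂ = 331 t = 3.310×10^5 kg; r = 49100 mi = 7.902×10^7 m; G = 6.674×10^-11 N·m²/kg².
F = 3.786×10^-4 N

3.79×10^-4 N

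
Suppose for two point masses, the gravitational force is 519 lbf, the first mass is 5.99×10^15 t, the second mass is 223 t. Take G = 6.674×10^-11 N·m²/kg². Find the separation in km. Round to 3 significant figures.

Rearranging F = G·m₁·m₂/r² for r: r = √(G·m₁m₂/F).
F = 519 lbf = 2309 N; m₁ = 5.99×10^15 t = 5.990×10^18 kg; m₂ = 223 t = 2.230×10^5 kg; G = 6.674×10^-11 N·m²/kg².
r = 1.965×10^5 m
1.965×10^5 m × (1 km / 1000 m) = 196.5 km

197 km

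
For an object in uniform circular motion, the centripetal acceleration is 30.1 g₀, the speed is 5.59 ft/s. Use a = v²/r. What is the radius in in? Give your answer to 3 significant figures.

Rearranging: r = v²/a.
a = 30.1 g₀ = 295.2 m/s²; v = 5.59 ft/s = 1.704 m/s.
r = 0.009835 m
0.009835 m × (1 in / 0.02540 m) = 0.3872 in

0.387 in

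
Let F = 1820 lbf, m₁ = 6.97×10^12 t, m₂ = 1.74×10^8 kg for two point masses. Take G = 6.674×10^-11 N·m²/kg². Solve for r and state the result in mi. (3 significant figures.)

62.1 mi

From Newton's law of gravitation: r = √(G·m₁m₂/F).
F = 1820 lbf = 8096 N; m₁ = 6.97×10^12 t = 6.970×10^15 kg; m₂ = 1.74×10^8 kg; G = 6.674×10^-11 N·m²/kg².
r = 99990 m
99990 m × (1 mi / 1609 m) = 62.13 mi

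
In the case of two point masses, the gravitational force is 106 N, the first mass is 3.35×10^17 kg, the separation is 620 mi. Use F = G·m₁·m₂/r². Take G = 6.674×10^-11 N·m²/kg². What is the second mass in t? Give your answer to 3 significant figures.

4720 t

From Newton's law of gravitation: m₂ = F·r²/(G·m₁).
F = 106 N; m₁ = 3.35×10^17 kg; r = 620 mi = 9.978×10^5 m; G = 6.674×10^-11 N·m²/kg².
m₂ = 4.720×10^6 kg
4.720×10^6 kg × (1 t / 1000 kg) = 4720 t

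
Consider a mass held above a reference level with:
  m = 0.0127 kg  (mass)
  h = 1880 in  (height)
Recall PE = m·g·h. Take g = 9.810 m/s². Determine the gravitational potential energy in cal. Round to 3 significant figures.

1.42 cal

Directly: PE = mgh.
m = 0.0127 kg; h = 1880 in = 47.75 m; g = 9.810 m/s².
PE = 5.949 J  (the unit combination reduces to kg·m²/s² = J)
5.949 J × (1 cal / 4.184 J) = 1.422 cal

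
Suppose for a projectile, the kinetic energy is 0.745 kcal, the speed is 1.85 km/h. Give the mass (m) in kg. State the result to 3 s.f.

Rearranging KE = ½mv² for m: m = 2·KE/v².
KE = 0.745 kcal = 3117 J; v = 1.85 km/h = 0.5139 m/s.
m = 23607 kg

23600 kg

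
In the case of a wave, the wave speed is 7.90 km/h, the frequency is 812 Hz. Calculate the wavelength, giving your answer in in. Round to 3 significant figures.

Rearranging: λ = v/f.
v = 7.90 km/h = 2.194 m/s; f = 812 Hz.
λ = 0.002703 m
0.002703 m × (1 in / 0.02540 m) = 0.1064 in

0.106 in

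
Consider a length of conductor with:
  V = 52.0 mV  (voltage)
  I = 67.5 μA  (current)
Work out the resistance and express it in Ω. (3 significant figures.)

770 Ω

Solving V = I·R for R: R = V/I.
V = 52.0 mV = 0.05200 V; I = 67.5 μA = 6.750×10^-5 A.
R = 770.4 Ω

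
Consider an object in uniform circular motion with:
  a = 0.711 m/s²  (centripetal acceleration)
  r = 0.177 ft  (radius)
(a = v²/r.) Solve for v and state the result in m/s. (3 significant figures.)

Rearranging: v = √(a·r).
a = 0.711 m/s²; r = 0.177 ft = 0.05395 m.
v = 0.1959 m/s

0.196 m/s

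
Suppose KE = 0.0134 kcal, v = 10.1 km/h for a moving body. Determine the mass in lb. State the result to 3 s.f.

Solving KE = ½mv² for m: m = 2·KE/v².
KE = 0.0134 kcal = 56.07 J; v = 10.1 km/h = 2.806 m/s.
m = 14.25 kg
14.25 kg × (1 lb / 0.4536 kg) = 31.41 lb

31.4 lb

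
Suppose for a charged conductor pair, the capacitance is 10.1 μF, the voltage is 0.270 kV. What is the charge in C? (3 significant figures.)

Solving C = Q/V for Q: Q = CV.
C = 10.1 μF = 1.010×10^-5 F; V = 0.270 kV = 270.0 V.
Q = 0.002727 C  (the unit combination reduces to A·s = C)

0.00273 C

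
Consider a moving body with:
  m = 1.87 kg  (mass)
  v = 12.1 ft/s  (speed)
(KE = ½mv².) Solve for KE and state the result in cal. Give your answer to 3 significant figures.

Directly: KE = ½mv².
m = 1.87 kg; v = 12.1 ft/s = 3.688 m/s.
KE = 12.72 J
12.72 J × (1 cal / 4.184 J) = 3.040 cal

3.04 cal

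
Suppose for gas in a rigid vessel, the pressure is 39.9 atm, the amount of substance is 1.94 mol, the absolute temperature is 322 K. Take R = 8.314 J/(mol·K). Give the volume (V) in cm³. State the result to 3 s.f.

1280 cm³

From the ideal-gas law: V = nRT/P.
P = 39.9 atm = 4.043×10^6 Pa; n = 1.94 mol; T = 322 K; R = 8.314 J/(mol·K).
V = 0.001285 m³
0.001285 m³ × (1 cm³ / 1.000×10^-6 m³) = 1285 cm³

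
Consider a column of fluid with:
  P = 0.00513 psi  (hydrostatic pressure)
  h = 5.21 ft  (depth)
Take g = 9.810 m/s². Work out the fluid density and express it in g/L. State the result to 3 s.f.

Rearranging: ρ = P/(g·h).
P = 0.00513 psi = 35.37 Pa; h = 5.21 ft = 1.588 m; g = 9.810 m/s².
ρ = 2.270 kg/m³
Since 1 g/L = 1 kg/m³, 2.270 g/L.

2.27 g/L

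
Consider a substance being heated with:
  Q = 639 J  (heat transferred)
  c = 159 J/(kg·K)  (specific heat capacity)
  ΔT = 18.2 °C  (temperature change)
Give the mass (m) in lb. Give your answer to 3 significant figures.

0.487 lb

Rearranging Q = m·c·ΔT for m: m = Q/(c·ΔT).
Q = 639 J; c = 159 J/(kg·K); ΔT = 18.2 °C = 18.20 K.
m = 0.2208 kg
0.2208 kg × (1 lb / 0.4536 kg) = 0.4868 lb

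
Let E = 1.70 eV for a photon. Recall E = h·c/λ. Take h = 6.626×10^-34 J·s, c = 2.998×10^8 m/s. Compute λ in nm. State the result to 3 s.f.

Rearranging E = h·c/λ for λ: λ = hc/E.
E = 1.70 eV = 2.724×10^-19 J; h = 6.626×10^-34 J·s; c = 2.998×10^8 m/s.
λ = 7.293×10^-7 m
7.293×10^-7 m × (1 nm / 1.000×10^-9 m) = 729.3 nm

729 nm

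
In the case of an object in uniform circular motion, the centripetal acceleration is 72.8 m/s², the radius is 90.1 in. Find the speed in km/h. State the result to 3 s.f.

46.5 km/h

Rearranging: v = √(a·r).
a = 72.8 m/s²; r = 90.1 in = 2.289 m.
v = 12.91 m/s
12.91 m/s × (1 km/h / 0.2778 m/s) = 46.47 km/h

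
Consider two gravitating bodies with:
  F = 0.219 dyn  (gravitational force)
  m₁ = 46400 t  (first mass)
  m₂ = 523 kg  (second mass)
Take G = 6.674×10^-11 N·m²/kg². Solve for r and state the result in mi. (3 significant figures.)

From Newton's law of gravitation: r = √(G·m₁m₂/F).
F = 0.219 dyn = 2.190×10^-6 N; m₁ = 46400 t = 4.640×10^7 kg; m₂ = 523 kg; G = 6.674×10^-11 N·m²/kg².
r = 860.0 m
860.0 m × (1 mi / 1609 m) = 0.5344 mi

0.534 mi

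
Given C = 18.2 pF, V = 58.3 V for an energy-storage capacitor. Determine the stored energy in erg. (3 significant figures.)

0.309 erg

E is given directly by: E = ½CV².
C = 18.2 pF = 1.820×10^-11 F; V = 58.3 V.
E = 3.093×10^-8 J
3.093×10^-8 J × (1 erg / 1.000×10^-7 J) = 0.3093 erg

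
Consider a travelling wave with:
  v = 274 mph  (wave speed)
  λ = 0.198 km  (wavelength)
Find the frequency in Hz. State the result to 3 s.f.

Solving v = f·λ for f: f = v/λ.
v = 274 mph = 122.5 m/s; λ = 0.198 km = 198.0 m.
f = 0.6186 Hz

0.619 Hz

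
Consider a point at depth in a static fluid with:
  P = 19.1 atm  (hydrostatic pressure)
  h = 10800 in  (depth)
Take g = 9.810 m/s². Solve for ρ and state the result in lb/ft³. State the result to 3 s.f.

Rearranging P = ρ·g·h for ρ: ρ = P/(g·h).
P = 19.1 atm = 1.935×10^6 Pa; h = 10800 in = 274.3 m; g = 9.810 m/s².
ρ = 719.2 kg/m³
719.2 kg/m³ × (1 lb/ft³ / 16.02 kg/m³) = 44.90 lb/ft³

44.9 lb/ft³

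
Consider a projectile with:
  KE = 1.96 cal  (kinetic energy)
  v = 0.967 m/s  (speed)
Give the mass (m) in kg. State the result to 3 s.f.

17.5 kg

Rearranging: m = 2·KE/v².
KE = 1.96 cal = 8.201 J; v = 0.967 m/s.
m = 17.54 kg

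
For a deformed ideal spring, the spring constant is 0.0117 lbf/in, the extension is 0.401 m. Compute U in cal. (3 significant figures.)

Directly: U = ½kx².
k = 0.0117 lbf/in = 2.049 N/m; x = 0.401 m.
U = 0.1647 J  (the unit combination reduces to kg·m²/s² = J)
0.1647 J × (1 cal / 4.184 J) = 0.03937 cal

0.0394 cal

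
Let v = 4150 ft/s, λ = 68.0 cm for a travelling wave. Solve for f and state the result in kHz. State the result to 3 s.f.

Rearranging v = f·λ for f: f = v/λ.
v = 4150 ft/s = 1265 m/s; λ = 68.0 cm = 0.6800 m.
f = 1860 Hz
1860 Hz × (1 kHz / 1000 Hz) = 1.860 kHz

1.86 kHz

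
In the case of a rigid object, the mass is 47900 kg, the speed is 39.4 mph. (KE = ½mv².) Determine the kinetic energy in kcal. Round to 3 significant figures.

1780 kcal

KE is given directly by: KE = ½mv².
m = 47900 kg; v = 39.4 mph = 17.61 m/s.
KE = 7.430×10^6 J
7.430×10^6 J × (1 kcal / 4184 J) = 1776 kcal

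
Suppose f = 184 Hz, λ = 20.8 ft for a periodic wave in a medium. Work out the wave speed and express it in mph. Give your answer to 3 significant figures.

2610 mph

Directly: v = fλ.
f = 184 Hz; λ = 20.8 ft = 6.340 m.
v = 1167 m/s
1167 m/s × (1 mph / 0.4470 m/s) = 2609 mph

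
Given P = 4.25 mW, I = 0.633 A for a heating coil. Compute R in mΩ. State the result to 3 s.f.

10.6 mΩ

Rearranging P = I²R for R: R = P/I².
P = 4.25 mW = 0.004250 W; I = 0.633 A.
R = 0.01061 Ω
0.01061 Ω × (1 mΩ / 0.001000 Ω) = 10.61 mΩ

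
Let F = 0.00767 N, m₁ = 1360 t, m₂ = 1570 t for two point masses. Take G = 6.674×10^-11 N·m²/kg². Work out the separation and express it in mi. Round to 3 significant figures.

0.0847 mi

From Newton's law of gravitation: r = √(G·m₁m₂/F).
F = 0.00767 N; m₁ = 1360 t = 1.360×10^6 kg; m₂ = 1570 t = 1.570×10^6 kg; G = 6.674×10^-11 N·m²/kg².
r = 136.3 m
136.3 m × (1 mi / 1609 m) = 0.08470 mi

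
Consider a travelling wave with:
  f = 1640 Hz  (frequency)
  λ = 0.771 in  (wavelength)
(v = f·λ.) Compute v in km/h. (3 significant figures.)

v is given directly by: v = fλ.
f = 1640 Hz; λ = 0.771 in = 0.01958 m.
v = 32.12 m/s
32.12 m/s × (1 km/h / 0.2778 m/s) = 115.6 km/h

116 km/h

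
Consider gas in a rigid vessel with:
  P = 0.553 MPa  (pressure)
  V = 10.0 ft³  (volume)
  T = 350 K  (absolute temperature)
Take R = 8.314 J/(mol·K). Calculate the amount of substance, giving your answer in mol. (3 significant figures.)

Solving PV = nRT for n: n = PV/(RT).
P = 0.553 MPa = 5.530×10^5 Pa; V = 10.0 ft³ = 0.2832 m³; T = 350 K; R = 8.314 J/(mol·K).
n = 53.81 mol

53.8 mol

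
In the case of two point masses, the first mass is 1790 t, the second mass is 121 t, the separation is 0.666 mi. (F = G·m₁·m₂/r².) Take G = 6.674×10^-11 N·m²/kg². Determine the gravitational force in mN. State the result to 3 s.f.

0.0126 mN

F is given directly by: F = Gm₁m₂/r².
m₁ = 1790 t = 1.790×10^6 kg; m₂ = 121 t = 1.210×10^5 kg; r = 0.666 mi = 1072 m; G = 6.674×10^-11 N·m²/kg².
F = 1.258×10^-5 N
1.258×10^-5 N × (1 mN / 0.001000 N) = 0.01258 mN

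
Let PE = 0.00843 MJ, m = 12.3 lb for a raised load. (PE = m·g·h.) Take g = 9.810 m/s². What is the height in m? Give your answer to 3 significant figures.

Solving PE = m·g·h for h: h = PE/(m·g).
PE = 0.00843 MJ = 8430 J; m = 12.3 lb = 5.579 kg; g = 9.810 m/s².
h = 154.0 m

154 m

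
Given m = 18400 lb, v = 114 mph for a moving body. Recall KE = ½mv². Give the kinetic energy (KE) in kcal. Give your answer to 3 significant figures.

2590 kcal

KE is given directly by: KE = ½mv².
m = 18400 lb = 8346 kg; v = 114 mph = 50.96 m/s.
KE = 1.084×10^7 J
1.084×10^7 J × (1 kcal / 4184 J) = 2590 kcal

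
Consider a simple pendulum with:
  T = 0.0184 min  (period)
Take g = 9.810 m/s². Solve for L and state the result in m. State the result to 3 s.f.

Rearranging T = 2π√(L/g) for L: L = g·(T/2π)².
T = 0.0184 min = 1.104 s; g = 9.810 m/s².
L = 0.3029 m

0.303 m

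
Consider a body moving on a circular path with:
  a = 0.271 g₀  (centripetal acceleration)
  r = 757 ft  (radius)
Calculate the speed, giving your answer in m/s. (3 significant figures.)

Rearranging: v = √(a·r).
a = 0.271 g₀ = 2.658 m/s²; r = 757 ft = 230.7 m.
v = 24.76 m/s

24.8 m/s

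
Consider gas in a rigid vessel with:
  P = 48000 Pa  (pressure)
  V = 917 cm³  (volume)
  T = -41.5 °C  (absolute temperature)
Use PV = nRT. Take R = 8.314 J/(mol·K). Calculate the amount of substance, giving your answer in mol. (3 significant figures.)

0.0229 mol

From the ideal-gas law: n = PV/(RT).
P = 48000 Pa; V = 917 cm³ = 9.170×10^-4 m³; T = -41.5 °C = 231.6 K; R = 8.314 J/(mol·K).
n = 0.02285 mol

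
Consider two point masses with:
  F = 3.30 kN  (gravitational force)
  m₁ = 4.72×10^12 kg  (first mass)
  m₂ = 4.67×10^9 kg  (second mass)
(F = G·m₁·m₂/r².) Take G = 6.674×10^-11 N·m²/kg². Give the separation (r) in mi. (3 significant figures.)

From Newton's law of gravitation: r = √(G·m₁m₂/F).
F = 3.30 kN = 3300 N; m₁ = 4.72×10^12 kg; m₂ = 4.67×10^9 kg; G = 6.674×10^-11 N·m²/kg².
r = 21114 m
21114 m × (1 mi / 1609 m) = 13.12 mi

13.1 mi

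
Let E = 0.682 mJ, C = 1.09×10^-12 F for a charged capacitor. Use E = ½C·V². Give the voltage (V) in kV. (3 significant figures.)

Solving E = ½C·V² for V: V = √(2E/C).
E = 0.682 mJ = 6.820×10^-4 J; C = 1.09×10^-12 F.
V = 35375 V  (the unit combination reduces to kg·m²/(A·s³) = V)
35375 V × (1 kV / 1000 V) = 35.37 kV

35.4 kV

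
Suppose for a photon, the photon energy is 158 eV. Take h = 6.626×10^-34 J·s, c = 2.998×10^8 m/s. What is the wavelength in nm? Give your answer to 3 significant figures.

7.85 nm

Solving E = h·c/λ for λ: λ = hc/E.
E = 158 eV = 2.531×10^-17 J; h = 6.626×10^-34 J·s; c = 2.998×10^8 m/s.
λ = 7.847×10^-9 m
7.847×10^-9 m × (1 nm / 1.000×10^-9 m) = 7.847 nm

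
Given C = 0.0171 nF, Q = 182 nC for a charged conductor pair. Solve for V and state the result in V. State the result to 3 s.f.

10600 V

Rearranging: V = Q/C.
C = 0.0171 nF = 1.710×10^-11 F; Q = 182 nC = 1.820×10^-7 C.
V = 10643 V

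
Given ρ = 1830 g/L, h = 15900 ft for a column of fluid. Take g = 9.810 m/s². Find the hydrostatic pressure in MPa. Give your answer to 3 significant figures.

87.0 MPa

Directly: P = ρgh.
ρ = 1830 g/L = 1830 kg/m³; h = 15900 ft = 4846 m; g = 9.810 m/s².
P = 8.700×10^7 Pa
8.700×10^7 Pa × (1 MPa / 1.000×10^6 Pa) = 87.00 MPa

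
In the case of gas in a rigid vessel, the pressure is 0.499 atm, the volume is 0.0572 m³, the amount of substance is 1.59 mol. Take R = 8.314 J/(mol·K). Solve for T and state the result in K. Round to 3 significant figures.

From the ideal-gas law: T = PV/(nR).
P = 0.499 atm = 50561 Pa; V = 0.0572 m³; n = 1.59 mol; R = 8.314 J/(mol·K).
T = 218.8 K

219 K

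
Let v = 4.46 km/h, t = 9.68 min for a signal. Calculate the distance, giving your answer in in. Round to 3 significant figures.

Solving v = d/t for d: d = v·t.
v = 4.46 km/h = 1.239 m/s; t = 9.68 min = 580.8 s.
d = 719.5 m
719.5 m × (1 in / 0.02540 m) = 28329 in

28300 in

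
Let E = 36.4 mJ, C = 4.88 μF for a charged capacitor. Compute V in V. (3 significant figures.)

Rearranging: V = √(2E/C).
E = 36.4 mJ = 0.03640 J; C = 4.88 μF = 4.880×10^-6 F.
V = 122.1 V  (the unit combination reduces to kg·m²/(A·s³) = V)

122 V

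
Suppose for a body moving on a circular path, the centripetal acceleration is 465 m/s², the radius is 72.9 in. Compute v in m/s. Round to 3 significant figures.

29.3 m/s

Rearranging a = v²/r for v: v = √(a·r).
a = 465 m/s²; r = 72.9 in = 1.852 m.
v = 29.34 m/s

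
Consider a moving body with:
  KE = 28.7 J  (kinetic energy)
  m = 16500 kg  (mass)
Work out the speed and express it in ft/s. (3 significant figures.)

0.194 ft/s

Rearranging: v = √(2·KE/m).
KE = 28.7 J; m = 16500 kg.
v = 0.05898 m/s
0.05898 m/s × (1 ft/s / 0.3048 m/s) = 0.1935 ft/s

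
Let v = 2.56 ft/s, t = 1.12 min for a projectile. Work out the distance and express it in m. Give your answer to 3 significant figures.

52.4 m

Rearranging v = d/t for d: d = v·t.
v = 2.56 ft/s = 0.7803 m/s; t = 1.12 min = 67.20 s.
d = 52.44 m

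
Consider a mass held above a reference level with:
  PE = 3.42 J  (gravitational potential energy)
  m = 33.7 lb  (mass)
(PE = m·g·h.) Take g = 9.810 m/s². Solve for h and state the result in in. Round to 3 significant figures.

0.898 in

Rearranging PE = m·g·h for h: h = PE/(m·g).
PE = 3.42 J; m = 33.7 lb = 15.29 kg; g = 9.810 m/s².
h = 0.02281 m
0.02281 m × (1 in / 0.02540 m) = 0.8979 in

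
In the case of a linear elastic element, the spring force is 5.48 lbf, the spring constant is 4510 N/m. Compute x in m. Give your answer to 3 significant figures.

From Hooke's law: x = F/k.
F = 5.48 lbf = 24.38 N; k = 4510 N/m.
x = 0.005405 m

0.00540 m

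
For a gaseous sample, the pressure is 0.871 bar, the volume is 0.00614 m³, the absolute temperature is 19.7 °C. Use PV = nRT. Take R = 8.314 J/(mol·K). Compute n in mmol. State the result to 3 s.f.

220 mmol

From the ideal-gas law: n = PV/(RT).
P = 0.871 bar = 87100 Pa; V = 0.00614 m³; T = 19.7 °C = 292.8 K; R = 8.314 J/(mol·K).
n = 0.2197 mol
0.2197 mol × (1 mmol / 0.001000 mol) = 219.7 mmol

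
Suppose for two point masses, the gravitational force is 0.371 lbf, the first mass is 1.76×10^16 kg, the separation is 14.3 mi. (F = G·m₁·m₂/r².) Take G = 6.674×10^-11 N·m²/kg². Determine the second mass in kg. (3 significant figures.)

From Newton's law of gravitation: m₂ = F·r²/(G·m₁).
F = 0.371 lbf = 1.650 N; m₁ = 1.76×10^16 kg; r = 14.3 mi = 23014 m; G = 6.674×10^-11 N·m²/kg².
m₂ = 744.1 kg

744 kg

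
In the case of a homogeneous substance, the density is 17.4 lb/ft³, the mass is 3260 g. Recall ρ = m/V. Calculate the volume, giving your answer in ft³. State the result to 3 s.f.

Rearranging ρ = m/V for V: V = m/ρ.
ρ = 17.4 lb/ft³ = 278.7 kg/m³; m = 3260 g = 3.260 kg.
V = 0.01170 m³
0.01170 m³ × (1 ft³ / 0.02832 m³) = 0.4130 ft³

0.413 ft³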